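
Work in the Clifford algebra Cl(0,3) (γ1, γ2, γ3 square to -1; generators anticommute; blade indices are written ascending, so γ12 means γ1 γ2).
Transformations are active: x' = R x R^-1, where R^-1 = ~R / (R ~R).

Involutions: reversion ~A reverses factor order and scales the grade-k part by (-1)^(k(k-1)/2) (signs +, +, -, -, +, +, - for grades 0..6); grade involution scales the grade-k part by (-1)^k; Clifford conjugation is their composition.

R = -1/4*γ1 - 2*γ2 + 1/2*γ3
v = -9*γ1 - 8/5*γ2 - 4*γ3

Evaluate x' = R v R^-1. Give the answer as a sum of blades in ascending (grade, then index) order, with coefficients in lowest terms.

~R = -1/4*γ1 - 2*γ2 + 1/2*γ3, and R ~R = -69/16, so R^-1 = ~R / (-69/16).
R v = -69/20 - 88/5*γ12 + 11/2*γ13 + 44/5*γ23
Answer: 43/5*γ1 - 8/5*γ2 + 24/5*γ3


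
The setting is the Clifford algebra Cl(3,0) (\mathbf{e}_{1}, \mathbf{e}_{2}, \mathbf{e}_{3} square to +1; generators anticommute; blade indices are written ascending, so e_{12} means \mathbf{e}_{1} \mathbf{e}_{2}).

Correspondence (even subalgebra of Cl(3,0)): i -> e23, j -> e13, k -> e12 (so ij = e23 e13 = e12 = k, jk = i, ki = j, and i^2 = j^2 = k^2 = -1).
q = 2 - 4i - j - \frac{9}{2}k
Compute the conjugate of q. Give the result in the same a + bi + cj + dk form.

In blades: q = 2 - \frac{9}{2} e_{12} - e_{13} - 4 e_{23}.
Quaternion conjugation is reversion on the even subalgebra: the scalar is fixed and every grade-2 blade flips sign, giving 2 + \frac{9}{2} e_{12} + e_{13} + 4 e_{23}; translating back:
Answer: 2 + 4i + j + \frac{9}{2}k


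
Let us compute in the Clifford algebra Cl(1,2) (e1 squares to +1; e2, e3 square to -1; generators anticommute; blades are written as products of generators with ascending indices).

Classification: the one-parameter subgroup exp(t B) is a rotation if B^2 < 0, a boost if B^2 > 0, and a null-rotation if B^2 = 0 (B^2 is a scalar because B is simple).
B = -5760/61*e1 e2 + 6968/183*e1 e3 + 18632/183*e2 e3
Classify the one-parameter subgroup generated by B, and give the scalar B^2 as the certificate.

B^2 term by term: the squares give (-5760/61)^2*(e1 e2)^2 + (6968/183)^2*(e1 e3)^2 + (18632/183)^2*(e2 e3)^2 = 33177600/3721*(+1) + 48553024/33489*(+1) + 347151424/33489*(-1) = 0 (each basis 2-blade squares to minus the product of its generators' squares); cross terms between blades sharing an index anticommute and cancel. So B^2 = 0.
Answer: null-rotation, certificate B^2 = 0. The class reads off the invariant scalar 0 directly.


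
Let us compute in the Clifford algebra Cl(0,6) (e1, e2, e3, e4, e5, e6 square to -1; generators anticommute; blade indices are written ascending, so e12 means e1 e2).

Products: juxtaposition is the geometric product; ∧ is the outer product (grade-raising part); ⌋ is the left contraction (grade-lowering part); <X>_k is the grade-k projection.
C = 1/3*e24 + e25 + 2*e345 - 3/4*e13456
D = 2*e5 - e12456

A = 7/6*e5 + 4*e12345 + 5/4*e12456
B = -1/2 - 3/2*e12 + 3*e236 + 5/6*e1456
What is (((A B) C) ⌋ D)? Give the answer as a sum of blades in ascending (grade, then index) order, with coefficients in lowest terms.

step 1: -25/24*e2 - 7/12*e5 - 7/4*e125 - 35/36*e146 + 10/3*e236 + 6*e345 + 15/8*e456 + 15/4*e1345 - 12*e1456 + 7/2*e2356 - 2*e12345 - 5/8*e12456
step 2: 12 + 37/4*e1 - 7/12*e2 - 9*e3 + 25/72*e4 + 25/24*e5 - 45/16*e6 - 4*e12 - 45/32*e13 + 9/2*e16 + 15/32*e23 - 3/2*e26 + 7/6*e34 - 35/48*e35 + 29/4*e36 - 21/8*e124 - 35/108*e126 + 2*e134 - 2/3*e135 - 24*e136 + 7/12*e145 - 5/8*e146 + 5/24*e156 + 6*e234 - 2*e235 - 7/36*e245 - 71/8*e246 + 5/8*e256 + 10/9*e346 + 10/3*e356 + 29/4*e1234 - 5/4*e1235 - 5/4*e1236 - 5/2*e1245 + 12*e1246 - 4*e1256 + 7/16*e1346 + 35/18*e1356 - 25/12*e2345 + 21/16*e2346 + 20/3*e2456 + 7/6*e3456 + 35/36*e12456 - 25/32*e123456
step 3: -10/9 - 20/3*e1 + 4*e4 + 36*e5 + 5/2*e6 + 5/8*e14 + 71/8*e15 - 7/36*e16 - 5/24*e24 - 5/8*e25 - 7/12*e26 + 35/108*e45 + 21/8*e56 - 3/2*e145 - 9/2*e245 - 4*e456 - 45/16*e1245 - 25/24*e1246 + 25/72*e1256 + 7/12*e1456 + 37/4*e2456 - 12*e12456
Answer: -10/9 - 20/3*e1 + 4*e4 + 36*e5 + 5/2*e6 + 5/8*e14 + 71/8*e15 - 7/36*e16 - 5/24*e24 - 5/8*e25 - 7/12*e26 + 35/108*e45 + 21/8*e56 - 3/2*e145 - 9/2*e245 - 4*e456 - 45/16*e1245 - 25/24*e1246 + 25/72*e1256 + 7/12*e1456 + 37/4*e2456 - 12*e12456


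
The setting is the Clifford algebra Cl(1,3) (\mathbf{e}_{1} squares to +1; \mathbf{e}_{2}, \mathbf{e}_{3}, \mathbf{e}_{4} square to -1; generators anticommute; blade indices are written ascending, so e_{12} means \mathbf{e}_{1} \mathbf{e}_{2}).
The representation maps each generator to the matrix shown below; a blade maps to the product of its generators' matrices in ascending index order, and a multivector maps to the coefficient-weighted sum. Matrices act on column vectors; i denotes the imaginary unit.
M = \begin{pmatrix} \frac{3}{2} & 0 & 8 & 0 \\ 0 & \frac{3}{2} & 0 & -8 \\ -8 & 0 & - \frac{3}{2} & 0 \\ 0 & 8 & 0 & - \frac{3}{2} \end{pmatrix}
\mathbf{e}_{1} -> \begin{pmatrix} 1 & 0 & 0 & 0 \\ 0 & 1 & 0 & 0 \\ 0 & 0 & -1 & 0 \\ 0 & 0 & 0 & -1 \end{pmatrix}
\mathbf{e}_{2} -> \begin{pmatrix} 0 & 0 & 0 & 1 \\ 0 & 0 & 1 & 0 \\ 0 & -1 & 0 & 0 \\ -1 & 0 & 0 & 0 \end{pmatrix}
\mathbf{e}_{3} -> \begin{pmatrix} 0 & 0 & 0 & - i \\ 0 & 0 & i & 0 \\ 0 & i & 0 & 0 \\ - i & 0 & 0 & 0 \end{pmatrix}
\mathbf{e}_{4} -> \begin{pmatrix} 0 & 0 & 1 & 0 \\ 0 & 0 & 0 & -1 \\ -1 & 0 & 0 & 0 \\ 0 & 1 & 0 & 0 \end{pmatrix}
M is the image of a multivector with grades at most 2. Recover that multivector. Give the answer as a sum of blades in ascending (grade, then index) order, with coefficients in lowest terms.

Method: the blade images are trace-orthogonal — tr(rho(e_A) rho(e_B)^-1) = 4 if A = B and 0 otherwise — and rho(e_A)^-1 = (e_A)^2 * rho(e_A) with (e_A)^2 = +1 or -1, so the coefficient of e_A in the preimage is (e_A)^2 * tr(M rho(e_A))/4.
Nonzero projections over blades of grade <= 2: e_{1}: (e_{1})^2 = +1, tr(M rho(e_{1})) = 6, coefficient \frac{3}{2}; e_{4}: (e_{4})^2 = -1, tr(M rho(e_{4})) = -32, coefficient 8. Every other blade of grade <= 2 projects to 0.
Answer: \frac{3}{2} e_{1} + 8 e_{4}


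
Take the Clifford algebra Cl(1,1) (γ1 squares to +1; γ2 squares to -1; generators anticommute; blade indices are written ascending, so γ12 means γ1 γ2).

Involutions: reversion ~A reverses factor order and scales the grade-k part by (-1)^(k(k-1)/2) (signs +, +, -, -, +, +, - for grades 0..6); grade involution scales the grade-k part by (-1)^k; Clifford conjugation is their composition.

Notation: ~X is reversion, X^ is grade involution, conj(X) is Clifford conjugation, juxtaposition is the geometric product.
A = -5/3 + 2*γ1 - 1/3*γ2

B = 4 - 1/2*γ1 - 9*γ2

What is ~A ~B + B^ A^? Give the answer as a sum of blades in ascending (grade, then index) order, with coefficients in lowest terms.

first term: -32/3 + 53/6*γ1 + 41/3*γ2 - 109/6*γ12
second term: -32/3 - 53/6*γ1 - 41/3*γ2 + 109/6*γ12
Answer: -64/3


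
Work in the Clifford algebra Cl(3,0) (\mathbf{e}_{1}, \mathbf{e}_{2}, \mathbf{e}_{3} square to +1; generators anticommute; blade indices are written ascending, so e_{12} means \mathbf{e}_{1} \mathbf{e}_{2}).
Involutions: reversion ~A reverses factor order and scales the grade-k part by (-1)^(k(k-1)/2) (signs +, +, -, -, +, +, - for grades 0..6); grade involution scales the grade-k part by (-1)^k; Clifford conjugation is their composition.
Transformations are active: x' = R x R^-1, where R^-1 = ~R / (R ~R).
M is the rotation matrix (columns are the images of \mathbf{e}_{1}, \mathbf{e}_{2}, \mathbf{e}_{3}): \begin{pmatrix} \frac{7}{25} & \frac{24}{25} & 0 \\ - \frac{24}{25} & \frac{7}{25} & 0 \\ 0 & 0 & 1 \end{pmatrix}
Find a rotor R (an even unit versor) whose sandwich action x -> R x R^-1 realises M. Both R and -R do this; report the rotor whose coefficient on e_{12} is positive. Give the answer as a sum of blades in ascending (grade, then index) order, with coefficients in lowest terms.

Method: write R = a + b12*e_{12} + b13*e_{13} + b23*e_{23} with a^2 + b12^2 + b13^2 + b23^2 = 1 (so R^-1 = ~R). Expanding the columns R e_j ~R gives tr M = 4a^2 - 1 and, from the antisymmetric part, M21 - M12 = -4a*b12, M13 - M31 = 4a*b13, M32 - M23 = -4a*b23.
Here tr M = \frac{39}{25}, so a^2 = (1 + tr M)/4 = \frac{16}{25} and a = ±\frac{4}{5}. Taking a = \frac{4}{5}: M21 - M12 = -\frac{48}{25}, M13 - M31 = 0, M32 - M23 = 0, giving b12 = \frac{3}{5}, b13 = 0, b23 = 0, i.e. R = \frac{4}{5} + \frac{3}{5} e_{12}.
Its e_{12} coefficient is already positive.
Answer: \frac{4}{5} + \frac{3}{5} e_{12}. Note: both R and -R realise this M (trace \frac{39}{25}); the covering map identifies them, and the e_{12}-coefficient sign is the tie-breaker.


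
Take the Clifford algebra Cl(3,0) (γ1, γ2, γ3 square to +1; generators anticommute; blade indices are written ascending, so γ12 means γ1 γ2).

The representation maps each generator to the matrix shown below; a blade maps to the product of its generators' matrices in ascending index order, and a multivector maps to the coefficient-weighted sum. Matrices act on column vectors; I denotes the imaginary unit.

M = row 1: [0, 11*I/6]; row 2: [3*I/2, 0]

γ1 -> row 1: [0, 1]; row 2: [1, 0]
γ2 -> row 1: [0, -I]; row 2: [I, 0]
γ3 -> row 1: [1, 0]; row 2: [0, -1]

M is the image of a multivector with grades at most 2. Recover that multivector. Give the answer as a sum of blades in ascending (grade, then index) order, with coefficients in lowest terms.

Method: 1, rho(γ1), rho(γ2), rho(γ3) form a trace-orthogonal basis of the 2x2 complex matrices (tr(X Y) = 2 if X = Y, else 0), so M = m0*1 + m1*rho(γ1) + m2*rho(γ2) + m3*rho(γ3) with m0 = tr(M)/2 = 0, m1 = tr(M rho(γ1))/2 = 5*I/3, m2 = tr(M rho(γ2))/2 = -1/6, m3 = tr(M rho(γ3))/2 = 0.
Multiplying table entries, the bivector images are rho(γ12) = I*rho(γ3), rho(γ13) = -I*rho(γ2), rho(γ23) = I*rho(γ1); with real blade coefficients the real parts of m0..m3 are the coefficients of 1, γ1, γ2, γ3 and the imaginary parts give the bivectors (γ23: Im m1, γ13: -Im m2, γ12: Im m3).
Answer: -1/6*γ2 + 5/3*γ23


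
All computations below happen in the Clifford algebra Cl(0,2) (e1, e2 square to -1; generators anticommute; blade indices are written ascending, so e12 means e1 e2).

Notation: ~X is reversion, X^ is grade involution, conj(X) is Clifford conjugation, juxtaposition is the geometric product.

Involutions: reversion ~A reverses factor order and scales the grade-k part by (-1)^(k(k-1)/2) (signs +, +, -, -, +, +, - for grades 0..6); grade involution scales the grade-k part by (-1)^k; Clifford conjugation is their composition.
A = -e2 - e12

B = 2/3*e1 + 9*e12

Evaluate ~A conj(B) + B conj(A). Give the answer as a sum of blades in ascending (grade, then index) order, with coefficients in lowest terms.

first term: 9 + 9*e1 - 2/3*e2 - 2/3*e12
second term: -9 - 9*e1 - 2/3*e2 + 2/3*e12
Answer: -4/3*e2


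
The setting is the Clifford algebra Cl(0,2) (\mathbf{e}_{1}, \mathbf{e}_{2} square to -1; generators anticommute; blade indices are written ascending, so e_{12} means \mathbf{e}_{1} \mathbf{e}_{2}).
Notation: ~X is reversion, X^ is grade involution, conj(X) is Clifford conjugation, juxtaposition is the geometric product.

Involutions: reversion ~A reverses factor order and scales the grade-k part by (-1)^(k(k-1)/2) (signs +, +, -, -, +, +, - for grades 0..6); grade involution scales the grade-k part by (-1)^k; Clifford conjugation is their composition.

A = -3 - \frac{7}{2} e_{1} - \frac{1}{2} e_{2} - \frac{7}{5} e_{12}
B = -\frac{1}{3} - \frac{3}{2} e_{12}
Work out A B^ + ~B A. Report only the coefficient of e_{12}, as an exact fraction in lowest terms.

first term: -\frac{11}{10} + \frac{23}{12} e_{1} - \frac{61}{12} e_{2} + \frac{149}{30} e_{12}
second term: \frac{31}{10} + \frac{23}{12} e_{1} - \frac{61}{12} e_{2} - \frac{121}{30} e_{12}
Answer: \frac{14}{15}


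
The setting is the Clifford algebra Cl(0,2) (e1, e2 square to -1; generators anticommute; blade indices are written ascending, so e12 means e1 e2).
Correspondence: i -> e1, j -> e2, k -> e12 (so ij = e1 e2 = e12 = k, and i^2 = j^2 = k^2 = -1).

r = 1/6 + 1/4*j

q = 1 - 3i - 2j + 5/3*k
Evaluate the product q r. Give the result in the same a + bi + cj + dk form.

In blades: q = 1 - 3*e1 - 2*e2 + 5/3*e12, r = 1/6 + 1/4*e2.
Distribute q over r term by term (generator squares from the signature, products reordered to ascending indices): (1)*r = 1/6 + 1/4*e2; (-3*e1)*r = -1/2*e1 - 3/4*e12; (-2*e2)*r = 1/2 - 1/3*e2; (5/3*e12)*r = -5/12*e1 + 5/18*e12.
Sum: 2/3 - 11/12*e1 - 1/12*e2 - 17/36*e12; translating back through the correspondence:
Answer: 2/3 - 11/12*i - 1/12*j - 17/36*k


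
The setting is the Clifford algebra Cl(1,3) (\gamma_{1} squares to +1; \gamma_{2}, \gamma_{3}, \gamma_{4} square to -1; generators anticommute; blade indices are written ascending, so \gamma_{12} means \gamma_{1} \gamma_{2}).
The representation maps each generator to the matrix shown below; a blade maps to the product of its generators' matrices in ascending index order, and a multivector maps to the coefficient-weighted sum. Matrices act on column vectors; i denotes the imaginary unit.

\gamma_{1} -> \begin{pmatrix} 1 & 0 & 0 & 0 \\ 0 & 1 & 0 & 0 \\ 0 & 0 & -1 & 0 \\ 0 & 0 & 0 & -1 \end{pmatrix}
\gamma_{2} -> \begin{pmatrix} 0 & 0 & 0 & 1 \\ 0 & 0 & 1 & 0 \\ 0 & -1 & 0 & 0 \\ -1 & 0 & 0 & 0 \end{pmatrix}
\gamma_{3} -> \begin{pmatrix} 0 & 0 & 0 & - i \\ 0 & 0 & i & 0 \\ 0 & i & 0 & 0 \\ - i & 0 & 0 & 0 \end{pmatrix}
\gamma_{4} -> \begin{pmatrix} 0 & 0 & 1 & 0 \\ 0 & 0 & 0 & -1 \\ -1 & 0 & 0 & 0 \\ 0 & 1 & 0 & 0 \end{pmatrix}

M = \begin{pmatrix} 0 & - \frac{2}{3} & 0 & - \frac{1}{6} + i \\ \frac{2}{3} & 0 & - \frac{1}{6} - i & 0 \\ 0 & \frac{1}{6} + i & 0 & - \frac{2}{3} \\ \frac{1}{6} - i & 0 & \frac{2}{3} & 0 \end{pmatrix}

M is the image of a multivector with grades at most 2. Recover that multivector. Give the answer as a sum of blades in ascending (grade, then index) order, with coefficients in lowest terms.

Method: the blade images are trace-orthogonal — tr(rho(e_A) rho(e_B)^-1) = 4 if A = B and 0 otherwise — and rho(e_A)^-1 = (e_A)^2 * rho(e_A) with (e_A)^2 = +1 or -1, so the coefficient of e_A in the preimage is (e_A)^2 * tr(M rho(e_A))/4.
Nonzero projections over blades of grade <= 2: \gamma_{2}: (\gamma_{2})^2 = -1, tr(M rho(\gamma_{2})) = \frac{2}{3}, coefficient -\frac{1}{6}; \gamma_{13}: (\gamma_{13})^2 = +1, tr(M rho(\gamma_{13})) = -4, coefficient -1; \gamma_{24}: (\gamma_{24})^2 = -1, tr(M rho(\gamma_{24})) = \frac{8}{3}, coefficient -\frac{2}{3}. Every other blade of grade <= 2 projects to 0.
Answer: -\frac{1}{6} \gamma_{2} - \gamma_{13} - \frac{2}{3} \gamma_{24}


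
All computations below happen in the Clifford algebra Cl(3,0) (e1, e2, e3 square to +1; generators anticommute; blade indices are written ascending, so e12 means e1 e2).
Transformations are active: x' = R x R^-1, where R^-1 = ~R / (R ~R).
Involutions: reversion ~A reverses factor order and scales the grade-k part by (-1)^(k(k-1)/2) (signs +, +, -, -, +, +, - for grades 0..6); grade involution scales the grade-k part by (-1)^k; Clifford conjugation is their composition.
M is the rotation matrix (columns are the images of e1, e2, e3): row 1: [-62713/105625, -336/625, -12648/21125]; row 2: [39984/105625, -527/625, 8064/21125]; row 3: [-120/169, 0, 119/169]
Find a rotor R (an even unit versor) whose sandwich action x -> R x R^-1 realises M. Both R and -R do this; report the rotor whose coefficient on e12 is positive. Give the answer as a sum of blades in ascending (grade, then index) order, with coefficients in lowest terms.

Method: write R = a + b12*e12 + b13*e13 + b23*e23 with a^2 + b12^2 + b13^2 + b23^2 = 1 (so R^-1 = ~R). Expanding the columns R e_j ~R gives tr M = 4a^2 - 1 and, from the antisymmetric part, M21 - M12 = -4a*b12, M13 - M31 = 4a*b13, M32 - M23 = -4a*b23.
Here tr M = -77401/105625, so a^2 = (1 + tr M)/4 = 7056/105625 and a = ±84/325. Taking a = 84/325: M21 - M12 = 96768/105625, M13 - M31 = 2352/21125, M32 - M23 = -8064/21125, giving b12 = -288/325, b13 = 7/65, b23 = 24/65, i.e. R = 84/325 - 288/325*e12 + 7/65*e13 + 24/65*e23.
Its e12 coefficient is negative, so report the other preimage -R.
Answer: -84/325 + 288/325*e12 - 7/65*e13 - 24/65*e23. Note: both R and -R realise this M (trace -77401/105625); the covering map identifies them, and the e12-coefficient sign is the tie-breaker.


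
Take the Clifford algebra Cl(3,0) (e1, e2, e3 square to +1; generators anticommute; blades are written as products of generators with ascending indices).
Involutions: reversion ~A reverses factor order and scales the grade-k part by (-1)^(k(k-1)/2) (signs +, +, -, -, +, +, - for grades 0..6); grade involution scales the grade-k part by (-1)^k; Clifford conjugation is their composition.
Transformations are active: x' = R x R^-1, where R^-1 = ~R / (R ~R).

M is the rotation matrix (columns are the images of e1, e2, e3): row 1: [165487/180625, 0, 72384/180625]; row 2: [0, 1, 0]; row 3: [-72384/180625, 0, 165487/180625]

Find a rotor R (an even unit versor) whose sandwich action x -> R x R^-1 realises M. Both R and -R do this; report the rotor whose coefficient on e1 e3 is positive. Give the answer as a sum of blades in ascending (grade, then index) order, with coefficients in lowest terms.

Method: write R = a + b12*e1 e2 + b13*e1 e3 + b23*e2 e3 with a^2 + b12^2 + b13^2 + b23^2 = 1 (so R^-1 = ~R). Expanding the columns R e_j ~R gives tr M = 4a^2 - 1 and, from the antisymmetric part, M21 - M12 = -4a*b12, M13 - M31 = 4a*b13, M32 - M23 = -4a*b23.
Here tr M = 511599/180625, so a^2 = (1 + tr M)/4 = 173056/180625 and a = ±416/425. Taking a = 416/425: M21 - M12 = 0, M13 - M31 = 144768/180625, M32 - M23 = 0, giving b12 = 0, b13 = 87/425, b23 = 0, i.e. R = 416/425 + 87/425*e1 e3.
Its e1 e3 coefficient is already positive.
Answer: 416/425 + 87/425*e1 e3. Sheet selection: the two-to-one cover makes ±R indistinguishable at the matrix level (trace 511599/180625), so uniqueness comes from the required sign on e1 e3.


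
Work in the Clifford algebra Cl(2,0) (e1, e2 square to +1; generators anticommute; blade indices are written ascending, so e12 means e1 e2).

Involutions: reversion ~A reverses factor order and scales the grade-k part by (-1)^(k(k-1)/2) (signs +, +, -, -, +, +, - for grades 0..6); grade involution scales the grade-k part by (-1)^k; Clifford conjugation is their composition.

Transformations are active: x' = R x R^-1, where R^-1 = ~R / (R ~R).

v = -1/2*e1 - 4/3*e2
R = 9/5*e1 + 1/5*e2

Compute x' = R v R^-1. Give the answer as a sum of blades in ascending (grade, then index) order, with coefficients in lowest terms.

~R = 9/5*e1 + 1/5*e2, and R ~R = 82/25, so R^-1 = ~R / (82/25).
R v = -7/6 - 23/10*e12
Answer: -32/41*e1 + 293/246*e2


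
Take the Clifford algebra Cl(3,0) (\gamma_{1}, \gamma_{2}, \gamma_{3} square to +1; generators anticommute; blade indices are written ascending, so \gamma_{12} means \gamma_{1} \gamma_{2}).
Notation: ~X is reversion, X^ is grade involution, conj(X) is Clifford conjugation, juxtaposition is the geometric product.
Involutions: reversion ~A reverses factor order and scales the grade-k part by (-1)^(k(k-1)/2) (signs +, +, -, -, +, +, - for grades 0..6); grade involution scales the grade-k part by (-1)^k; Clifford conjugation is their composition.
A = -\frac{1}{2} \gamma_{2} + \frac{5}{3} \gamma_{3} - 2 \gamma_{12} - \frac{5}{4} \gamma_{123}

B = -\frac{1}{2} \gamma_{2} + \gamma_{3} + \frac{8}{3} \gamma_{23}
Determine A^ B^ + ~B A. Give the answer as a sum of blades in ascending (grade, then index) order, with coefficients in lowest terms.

first term: \frac{23}{12} - \frac{13}{3} \gamma_{1} + \frac{40}{9} \gamma_{2} + \frac{4}{3} \gamma_{3} - \frac{5}{4} \gamma_{12} - \frac{143}{24} \gamma_{13} + \frac{1}{3} \gamma_{23} + 2 \gamma_{123}
second term: \frac{23}{12} - \frac{13}{3} \gamma_{1} - \frac{40}{9} \gamma_{2} - \frac{4}{3} \gamma_{3} - \frac{5}{4} \gamma_{12} - \frac{143}{24} \gamma_{13} - \frac{1}{3} \gamma_{23} - 2 \gamma_{123}
Answer: \frac{23}{6} - \frac{26}{3} \gamma_{1} - \frac{5}{2} \gamma_{12} - \frac{143}{12} \gamma_{13}


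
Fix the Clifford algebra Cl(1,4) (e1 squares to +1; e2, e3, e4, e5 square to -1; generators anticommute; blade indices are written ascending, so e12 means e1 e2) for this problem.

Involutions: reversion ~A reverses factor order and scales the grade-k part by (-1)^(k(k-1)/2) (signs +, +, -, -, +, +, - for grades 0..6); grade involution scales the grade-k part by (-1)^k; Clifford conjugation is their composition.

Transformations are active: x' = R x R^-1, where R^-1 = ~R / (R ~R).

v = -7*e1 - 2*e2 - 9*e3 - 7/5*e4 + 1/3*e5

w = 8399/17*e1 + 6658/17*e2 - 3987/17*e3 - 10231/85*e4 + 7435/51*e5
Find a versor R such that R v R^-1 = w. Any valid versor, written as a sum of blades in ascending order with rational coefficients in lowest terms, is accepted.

Sketch: the shared square -8566/225 makes R = v + w = 8280/17*e1 + 6624/17*e2 - 4140/17*e3 - 2070/17*e4 + 2484/17*e5 the natural versor; its sandwich fixes that direction, negates (v - w)/2, and sends v to w.
Answer: 8280/17*e1 + 6624/17*e2 - 4140/17*e3 - 2070/17*e4 + 2484/17*e5


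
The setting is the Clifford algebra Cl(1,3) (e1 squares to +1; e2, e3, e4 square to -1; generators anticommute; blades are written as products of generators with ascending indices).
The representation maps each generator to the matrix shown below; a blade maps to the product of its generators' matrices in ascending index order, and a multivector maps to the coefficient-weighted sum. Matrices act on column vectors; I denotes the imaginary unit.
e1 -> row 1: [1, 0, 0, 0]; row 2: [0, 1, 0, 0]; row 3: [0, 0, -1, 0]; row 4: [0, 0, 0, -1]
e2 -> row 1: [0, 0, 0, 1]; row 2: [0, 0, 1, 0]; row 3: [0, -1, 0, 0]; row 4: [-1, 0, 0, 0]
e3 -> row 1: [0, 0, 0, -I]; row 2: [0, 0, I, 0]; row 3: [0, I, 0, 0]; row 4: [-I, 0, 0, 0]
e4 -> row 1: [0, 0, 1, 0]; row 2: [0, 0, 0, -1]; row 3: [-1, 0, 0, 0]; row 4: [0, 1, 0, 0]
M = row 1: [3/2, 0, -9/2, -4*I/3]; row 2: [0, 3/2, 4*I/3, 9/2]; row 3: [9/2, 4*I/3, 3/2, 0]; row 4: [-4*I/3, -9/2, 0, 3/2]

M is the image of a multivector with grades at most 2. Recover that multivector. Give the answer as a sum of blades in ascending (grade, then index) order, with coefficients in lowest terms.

Method: the blade images are trace-orthogonal — tr(rho(e_A) rho(e_B)^-1) = 4 if A = B and 0 otherwise — and rho(e_A)^-1 = (e_A)^2 * rho(e_A) with (e_A)^2 = +1 or -1, so the coefficient of e_A in the preimage is (e_A)^2 * tr(M rho(e_A))/4.
Nonzero projections over blades of grade <= 2: 1: (1)^2 = +1, tr(M 1) = 6, coefficient 3/2; e3: (e3)^2 = -1, tr(M rho(e3)) = -16/3, coefficient 4/3; e4: (e4)^2 = -1, tr(M rho(e4)) = 18, coefficient -9/2. Every other blade of grade <= 2 projects to 0.
Answer: 3/2 + 4/3*e3 - 9/2*e4


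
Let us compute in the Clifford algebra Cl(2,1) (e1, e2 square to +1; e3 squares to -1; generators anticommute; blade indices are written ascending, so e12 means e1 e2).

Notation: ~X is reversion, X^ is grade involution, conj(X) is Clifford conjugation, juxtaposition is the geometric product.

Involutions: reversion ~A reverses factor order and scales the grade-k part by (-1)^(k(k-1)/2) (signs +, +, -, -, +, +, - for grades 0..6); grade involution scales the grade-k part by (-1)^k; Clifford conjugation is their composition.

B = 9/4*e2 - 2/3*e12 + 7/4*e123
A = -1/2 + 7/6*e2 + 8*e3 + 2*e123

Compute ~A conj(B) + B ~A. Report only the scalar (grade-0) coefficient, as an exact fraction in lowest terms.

first term: -49/8 - 7/9*e1 + 9/8*e2 + 4/3*e3 - 43/3*e12 - 157/24*e13 + 18*e23 + 107/24*e123
second term: -7/8 - 7/9*e1 - 9/8*e2 - 4/3*e3 - 41/3*e12 + 59/24*e13 + 18*e23 - 149/24*e123
Answer: -7


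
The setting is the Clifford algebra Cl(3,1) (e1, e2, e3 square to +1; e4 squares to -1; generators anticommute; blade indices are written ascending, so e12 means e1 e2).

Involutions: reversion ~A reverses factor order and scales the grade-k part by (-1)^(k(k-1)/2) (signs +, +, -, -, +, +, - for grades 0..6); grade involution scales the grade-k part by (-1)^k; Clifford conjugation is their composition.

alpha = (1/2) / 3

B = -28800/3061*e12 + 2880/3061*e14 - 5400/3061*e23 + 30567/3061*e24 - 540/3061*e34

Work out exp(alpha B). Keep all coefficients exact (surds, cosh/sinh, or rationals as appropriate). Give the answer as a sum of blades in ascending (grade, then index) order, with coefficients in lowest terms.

B^2 term by term: the squares give (-28800/3061)^2*(e12)^2 + (2880/3061)^2*(e14)^2 + (-5400/3061)^2*(e23)^2 + (30567/3061)^2*(e24)^2 + (-540/3061)^2*(e34)^2 = 829440000/9369721*(-1) + 8294400/9369721*(+1) + 29160000/9369721*(-1) + 934341489/9369721*(+1) + 291600/9369721*(+1) = 9 (each basis 2-blade squares to minus the product of its generators' squares); cross terms between blades sharing an index anticommute and cancel; the commuting (index-disjoint) pairs give grade-4 terms 2*c*c'*(blade product), which cancel blade by blade — e1234: 31104000/9369721 - 31104000/9369721 = 0 — confirming B is simple. So B^2 = 9.
B^2 = 9 — the positive square puts this in the hyperbolic regime; l = 3, alpha*l = 1/2, so exp(alpha B) = cosh(1/2) + (sinh(1/2)/3)*B = cosh(1/2) + (sinh(1/2)/3)*B.
Answer: cosh(1/2) - 9600*sinh(1/2)/3061*e12 + 960*sinh(1/2)/3061*e14 - 1800*sinh(1/2)/3061*e23 + 10189*sinh(1/2)/3061*e24 - 180*sinh(1/2)/3061*e34


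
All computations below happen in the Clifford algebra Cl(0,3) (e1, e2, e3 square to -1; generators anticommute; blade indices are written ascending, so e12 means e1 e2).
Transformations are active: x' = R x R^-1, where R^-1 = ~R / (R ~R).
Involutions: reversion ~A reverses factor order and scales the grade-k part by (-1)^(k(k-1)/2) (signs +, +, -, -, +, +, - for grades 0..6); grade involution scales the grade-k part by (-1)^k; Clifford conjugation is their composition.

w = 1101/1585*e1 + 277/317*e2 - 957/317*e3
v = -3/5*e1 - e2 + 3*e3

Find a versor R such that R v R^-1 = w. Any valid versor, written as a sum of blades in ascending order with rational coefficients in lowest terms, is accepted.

A norm check does it: q(v) = q(w) = -259/25, hence R = v + w = 30/317*e1 - 40/317*e2 - 6/317*e3 realises the map — parallel part kept, (v - w)/2 negated, v carried to w.
Answer: 30/317*e1 - 40/317*e2 - 6/317*e3


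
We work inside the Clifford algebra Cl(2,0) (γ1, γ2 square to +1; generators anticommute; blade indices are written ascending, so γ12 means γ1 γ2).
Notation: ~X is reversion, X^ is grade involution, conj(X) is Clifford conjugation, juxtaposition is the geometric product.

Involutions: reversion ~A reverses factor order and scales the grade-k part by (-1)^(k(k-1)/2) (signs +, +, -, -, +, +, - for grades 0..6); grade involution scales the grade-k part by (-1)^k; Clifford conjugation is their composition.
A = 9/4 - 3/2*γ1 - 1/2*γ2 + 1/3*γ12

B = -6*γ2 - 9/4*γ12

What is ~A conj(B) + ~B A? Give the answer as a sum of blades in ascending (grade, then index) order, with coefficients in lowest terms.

first term: -9/4 - 7/8*γ1 + 81/8*γ2 - 63/16*γ12
second term: 9/4 + 7/8*γ1 - 81/8*γ2 - 63/16*γ12
Answer: -63/8*γ12


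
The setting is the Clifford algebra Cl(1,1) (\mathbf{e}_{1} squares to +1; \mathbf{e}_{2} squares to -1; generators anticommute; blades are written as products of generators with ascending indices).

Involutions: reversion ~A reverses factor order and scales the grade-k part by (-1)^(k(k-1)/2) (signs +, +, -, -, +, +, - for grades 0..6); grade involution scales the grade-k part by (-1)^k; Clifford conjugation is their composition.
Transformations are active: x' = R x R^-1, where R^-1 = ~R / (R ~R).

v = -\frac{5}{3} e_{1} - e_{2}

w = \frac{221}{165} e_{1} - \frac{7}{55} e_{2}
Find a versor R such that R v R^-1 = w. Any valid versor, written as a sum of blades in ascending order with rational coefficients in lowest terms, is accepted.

A norm check does it: q(v) = q(w) = \frac{16}{9}, hence R = v + w = -\frac{18}{55} e_{1} - \frac{62}{55} e_{2} realises the map — parallel part kept, (v - w)/2 negated, v carried to w.
Answer: -\frac{18}{55} e_{1} - \frac{62}{55} e_{2}


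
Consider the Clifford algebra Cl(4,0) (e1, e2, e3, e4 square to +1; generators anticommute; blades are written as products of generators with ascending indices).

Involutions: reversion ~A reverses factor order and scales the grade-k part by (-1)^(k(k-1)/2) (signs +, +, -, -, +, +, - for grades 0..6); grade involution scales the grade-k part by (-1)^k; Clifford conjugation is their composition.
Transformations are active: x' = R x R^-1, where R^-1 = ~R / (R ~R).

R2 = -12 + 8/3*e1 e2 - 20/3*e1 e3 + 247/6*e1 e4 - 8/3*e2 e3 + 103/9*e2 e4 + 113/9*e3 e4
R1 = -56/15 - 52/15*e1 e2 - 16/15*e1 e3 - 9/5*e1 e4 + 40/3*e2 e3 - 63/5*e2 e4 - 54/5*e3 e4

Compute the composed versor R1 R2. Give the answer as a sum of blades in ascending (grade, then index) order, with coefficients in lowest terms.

Distribute over the grade parts of R1 (each basis-blade product reordered to ascending indices, repeated generators contracted through their squares):
<R1>_0 (= -56/15) R2 = 224/5 - 448/45*e1 e2 + 224/9*e1 e3 - 6916/45*e1 e4 + 448/45*e2 e3 - 5768/135*e2 e4 - 6328/135*e3 e4
<R1>_2 (= -52/15*e1 e2 - 16/15*e1 e3 - 9/5*e1 e4 + 40/3*e2 e3 - 63/5*e2 e4 - 54/5*e3 e4) R2 = 35243/90 - 16447/30*e1 e2 - 19598/45*e1 e3 - 1048/15*e1 e4 - 6811/45*e2 e3 + 57742/135*e2 e4 + 1796/27*e3 e4 + 55292/135*e1 e2 e3 e4
Summing the partial products and collecting blades:
Answer: 7855/18 - 50237/90*e1 e2 - 18478/45*e1 e3 - 2012/9*e1 e4 - 707/5*e2 e3 + 51974/135*e2 e4 + 884/45*e3 e4 + 55292/135*e1 e2 e3 e4


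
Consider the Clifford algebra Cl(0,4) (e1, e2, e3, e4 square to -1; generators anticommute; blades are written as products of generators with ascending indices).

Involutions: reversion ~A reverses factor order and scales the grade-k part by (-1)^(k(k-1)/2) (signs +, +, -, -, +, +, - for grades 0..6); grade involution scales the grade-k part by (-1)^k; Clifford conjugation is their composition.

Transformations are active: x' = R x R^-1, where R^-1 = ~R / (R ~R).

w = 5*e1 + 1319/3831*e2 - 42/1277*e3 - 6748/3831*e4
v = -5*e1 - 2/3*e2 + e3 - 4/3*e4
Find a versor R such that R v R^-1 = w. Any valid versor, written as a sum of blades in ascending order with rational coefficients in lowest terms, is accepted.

Why this works: both vectors square to -254/9, so q(v) = q(w) and R = v + w = -1235/3831*e2 + 1235/1277*e3 - 3952/1277*e4 carries v to w — its own direction survives, the complement (v - w)/2 flips.
Answer: -1235/3831*e2 + 1235/1277*e3 - 3952/1277*e4


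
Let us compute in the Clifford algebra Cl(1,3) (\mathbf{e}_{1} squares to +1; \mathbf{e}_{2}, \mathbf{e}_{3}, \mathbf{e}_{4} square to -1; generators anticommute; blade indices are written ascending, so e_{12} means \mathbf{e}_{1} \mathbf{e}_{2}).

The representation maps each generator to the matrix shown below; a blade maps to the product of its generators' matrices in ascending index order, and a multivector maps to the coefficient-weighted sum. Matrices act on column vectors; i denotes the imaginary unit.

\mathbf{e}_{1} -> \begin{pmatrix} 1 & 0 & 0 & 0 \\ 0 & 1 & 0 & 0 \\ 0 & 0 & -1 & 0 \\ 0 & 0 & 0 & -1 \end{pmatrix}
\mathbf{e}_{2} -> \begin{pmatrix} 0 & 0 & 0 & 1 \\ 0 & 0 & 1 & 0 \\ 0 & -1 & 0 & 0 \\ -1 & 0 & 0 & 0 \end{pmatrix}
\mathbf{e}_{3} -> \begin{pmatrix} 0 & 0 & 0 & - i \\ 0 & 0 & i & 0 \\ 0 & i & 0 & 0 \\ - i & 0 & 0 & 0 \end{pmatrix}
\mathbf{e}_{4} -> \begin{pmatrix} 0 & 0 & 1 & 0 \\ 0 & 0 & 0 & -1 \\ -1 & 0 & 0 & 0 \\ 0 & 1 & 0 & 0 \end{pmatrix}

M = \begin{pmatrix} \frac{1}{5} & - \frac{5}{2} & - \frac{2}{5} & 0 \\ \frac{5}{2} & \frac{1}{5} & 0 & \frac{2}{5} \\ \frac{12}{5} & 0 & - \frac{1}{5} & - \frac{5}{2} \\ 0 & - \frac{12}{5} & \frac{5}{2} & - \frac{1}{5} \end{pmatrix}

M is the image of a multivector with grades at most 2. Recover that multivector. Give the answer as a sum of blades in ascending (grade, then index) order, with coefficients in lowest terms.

Method: the blade images are trace-orthogonal — tr(rho(e_A) rho(e_B)^-1) = 4 if A = B and 0 otherwise — and rho(e_A)^-1 = (e_A)^2 * rho(e_A) with (e_A)^2 = +1 or -1, so the coefficient of e_A in the preimage is (e_A)^2 * tr(M rho(e_A))/4.
Nonzero projections over blades of grade <= 2: e_{1}: (e_{1})^2 = +1, tr(M rho(e_{1})) = \frac{4}{5}, coefficient \frac{1}{5}; e_{4}: (e_{4})^2 = -1, tr(M rho(e_{4})) = \frac{28}{5}, coefficient -\frac{7}{5}; e_{14}: (e_{14})^2 = +1, tr(M rho(e_{14})) = 4, coefficient 1; e_{24}: (e_{24})^2 = -1, tr(M rho(e_{24})) = 10, coefficient -\frac{5}{2}. Every other blade of grade <= 2 projects to 0.
Answer: \frac{1}{5} e_{1} - \frac{7}{5} e_{4} + e_{14} - \frac{5}{2} e_{24}


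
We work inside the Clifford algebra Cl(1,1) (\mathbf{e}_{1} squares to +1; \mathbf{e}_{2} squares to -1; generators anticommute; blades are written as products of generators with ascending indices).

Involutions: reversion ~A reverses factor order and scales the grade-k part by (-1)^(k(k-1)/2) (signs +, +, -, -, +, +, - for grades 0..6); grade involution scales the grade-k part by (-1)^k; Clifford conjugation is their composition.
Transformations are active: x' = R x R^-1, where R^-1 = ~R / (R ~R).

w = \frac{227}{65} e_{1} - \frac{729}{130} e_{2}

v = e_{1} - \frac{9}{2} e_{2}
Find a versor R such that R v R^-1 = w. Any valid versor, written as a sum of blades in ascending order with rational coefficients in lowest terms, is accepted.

Construction: equal norms (both -\frac{77}{4}) license R = v + w = \frac{292}{65} e_{1} - \frac{657}{65} e_{2} — nothing changes along that direction, while (v - w)/2 changes sign, so v maps onto w.
Answer: \frac{292}{65} e_{1} - \frac{657}{65} e_{2}


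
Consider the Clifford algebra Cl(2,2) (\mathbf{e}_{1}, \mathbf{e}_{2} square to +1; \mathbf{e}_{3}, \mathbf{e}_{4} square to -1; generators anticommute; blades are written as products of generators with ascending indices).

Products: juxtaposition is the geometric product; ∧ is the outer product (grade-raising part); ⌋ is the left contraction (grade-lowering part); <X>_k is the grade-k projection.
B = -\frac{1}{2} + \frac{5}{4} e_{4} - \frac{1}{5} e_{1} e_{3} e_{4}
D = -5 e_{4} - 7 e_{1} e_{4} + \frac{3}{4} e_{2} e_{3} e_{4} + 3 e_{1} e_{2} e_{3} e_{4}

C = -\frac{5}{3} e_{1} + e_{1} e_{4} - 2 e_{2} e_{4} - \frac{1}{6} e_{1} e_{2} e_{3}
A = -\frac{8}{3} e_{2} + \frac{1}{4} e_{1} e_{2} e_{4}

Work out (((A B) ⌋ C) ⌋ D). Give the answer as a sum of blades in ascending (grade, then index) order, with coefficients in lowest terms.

step 1: \frac{4}{3} e_{2} - \frac{5}{16} e_{1} e_{2} - \frac{1}{20} e_{2} e_{3} - \frac{10}{3} e_{2} e_{4} - \frac{1}{8} e_{1} e_{2} e_{4} - \frac{8}{15} e_{1} e_{2} e_{3} e_{4}
step 2: \frac{20}{3} + \frac{1}{120} e_{1} - \frac{5}{96} e_{3} - \frac{8}{3} e_{4} + \frac{2}{9} e_{1} e_{3}
step 3: -\frac{40}{3} + \frac{56}{3} e_{1} - \frac{4007}{120} e_{4} - \frac{140}{3} e_{1} e_{4} + 2 e_{2} e_{3} - \frac{271}{384} e_{2} e_{4} - 8 e_{1} e_{2} e_{3} + \frac{5}{32} e_{1} e_{2} e_{4} + \frac{201}{40} e_{2} e_{3} e_{4} + 20 e_{1} e_{2} e_{3} e_{4}
Answer: -\frac{40}{3} + \frac{56}{3} e_{1} - \frac{4007}{120} e_{4} - \frac{140}{3} e_{1} e_{4} + 2 e_{2} e_{3} - \frac{271}{384} e_{2} e_{4} - 8 e_{1} e_{2} e_{3} + \frac{5}{32} e_{1} e_{2} e_{4} + \frac{201}{40} e_{2} e_{3} e_{4} + 20 e_{1} e_{2} e_{3} e_{4}


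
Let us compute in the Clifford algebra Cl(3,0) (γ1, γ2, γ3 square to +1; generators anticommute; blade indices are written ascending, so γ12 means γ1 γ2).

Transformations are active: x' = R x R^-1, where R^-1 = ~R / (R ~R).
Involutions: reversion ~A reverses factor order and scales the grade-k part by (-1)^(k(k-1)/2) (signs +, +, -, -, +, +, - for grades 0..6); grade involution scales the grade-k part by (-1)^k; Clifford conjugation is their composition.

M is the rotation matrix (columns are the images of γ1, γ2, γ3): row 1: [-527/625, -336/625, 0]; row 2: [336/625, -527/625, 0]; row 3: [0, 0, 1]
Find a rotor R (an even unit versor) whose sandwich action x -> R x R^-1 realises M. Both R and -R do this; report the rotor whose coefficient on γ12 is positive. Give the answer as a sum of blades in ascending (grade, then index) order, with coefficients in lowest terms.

Method: write R = a + b12*γ12 + b13*γ13 + b23*γ23 with a^2 + b12^2 + b13^2 + b23^2 = 1 (so R^-1 = ~R). Expanding the columns R e_j ~R gives tr M = 4a^2 - 1 and, from the antisymmetric part, M21 - M12 = -4a*b12, M13 - M31 = 4a*b13, M32 - M23 = -4a*b23.
Here tr M = -429/625, so a^2 = (1 + tr M)/4 = 49/625 and a = ±7/25. Taking a = 7/25: M21 - M12 = 672/625, M13 - M31 = 0, M32 - M23 = 0, giving b12 = -24/25, b13 = 0, b23 = 0, i.e. R = 7/25 - 24/25*γ12.
Its γ12 coefficient is negative, so report the other preimage -R.
Answer: -7/25 + 24/25*γ12. Key observation: the double cover Spin(3) -> SO(3) sends R and -R to the same matrix (trace -429/625 here), so the stated sign of the γ12 coefficient is what selects one sheet.


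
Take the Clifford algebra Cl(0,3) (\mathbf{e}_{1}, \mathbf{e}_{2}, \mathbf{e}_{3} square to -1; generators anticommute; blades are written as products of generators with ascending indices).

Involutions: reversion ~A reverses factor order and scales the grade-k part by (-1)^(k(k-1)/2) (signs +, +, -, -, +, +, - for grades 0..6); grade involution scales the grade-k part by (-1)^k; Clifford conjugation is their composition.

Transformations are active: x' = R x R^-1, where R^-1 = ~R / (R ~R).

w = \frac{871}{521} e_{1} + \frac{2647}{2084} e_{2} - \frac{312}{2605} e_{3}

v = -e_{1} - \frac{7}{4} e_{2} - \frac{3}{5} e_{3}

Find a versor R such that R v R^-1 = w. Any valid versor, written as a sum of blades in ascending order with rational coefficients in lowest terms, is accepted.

Here q(v) = q(w) = -\frac{1769}{400}; the classical choice R = v + w = \frac{350}{521} e_{1} - \frac{250}{521} e_{2} - \frac{375}{521} e_{3} then realises v -> w under the sandwich.
Answer: \frac{350}{521} e_{1} - \frac{250}{521} e_{2} - \frac{375}{521} e_{3}


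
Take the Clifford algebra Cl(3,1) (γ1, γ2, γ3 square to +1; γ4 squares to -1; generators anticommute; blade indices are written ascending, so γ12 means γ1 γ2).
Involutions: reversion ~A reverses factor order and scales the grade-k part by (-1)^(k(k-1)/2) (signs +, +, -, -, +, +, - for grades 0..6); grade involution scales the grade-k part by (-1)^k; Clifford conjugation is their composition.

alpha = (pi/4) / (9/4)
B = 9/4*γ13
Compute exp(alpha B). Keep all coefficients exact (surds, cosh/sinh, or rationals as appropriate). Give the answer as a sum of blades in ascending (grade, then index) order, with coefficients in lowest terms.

B^2 = (9/4)^2*(γ13)^2 = 81/16*(-1) = -81/16 (a basis 2-blade squares to minus the product of its generators' squares).
B^2 = -81/16 — since the square is negative, the closed form is circular: l = 9/4, alpha*l = pi/4, so exp(alpha B) = cos(pi/4) + (sin(pi/4)/(9/4))*B = sqrt(2)/2 + (2*sqrt(2)/9)*B.
Answer: sqrt(2)/2 + sqrt(2)/2*γ13


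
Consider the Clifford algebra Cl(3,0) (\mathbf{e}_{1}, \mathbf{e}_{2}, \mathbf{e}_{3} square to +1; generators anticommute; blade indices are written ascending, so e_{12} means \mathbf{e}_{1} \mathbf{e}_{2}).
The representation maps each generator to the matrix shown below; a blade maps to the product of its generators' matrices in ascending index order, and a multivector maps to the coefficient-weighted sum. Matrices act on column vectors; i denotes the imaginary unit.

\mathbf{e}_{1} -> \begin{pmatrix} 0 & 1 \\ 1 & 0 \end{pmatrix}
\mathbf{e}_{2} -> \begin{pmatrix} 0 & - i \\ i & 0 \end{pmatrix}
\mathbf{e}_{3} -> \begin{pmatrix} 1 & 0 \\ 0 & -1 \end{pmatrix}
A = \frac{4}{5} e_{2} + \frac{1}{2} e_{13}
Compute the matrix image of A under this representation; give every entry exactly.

Bivector images (products of the table entries): rho(e_{13}) = rho(\mathbf{e}_{1})rho(\mathbf{e}_{3}) = \begin{pmatrix} 0 & -1 \\ 1 & 0 \end{pmatrix}.
M = (\frac{4}{5})*rho(e_{2}) + (\frac{1}{2})*rho(e_{13}), summed entrywise:
Answer: \begin{pmatrix} 0 & - \frac{1}{2} - \frac{4 i}{5} \\ \frac{1}{2} + \frac{4 i}{5} & 0 \end{pmatrix}


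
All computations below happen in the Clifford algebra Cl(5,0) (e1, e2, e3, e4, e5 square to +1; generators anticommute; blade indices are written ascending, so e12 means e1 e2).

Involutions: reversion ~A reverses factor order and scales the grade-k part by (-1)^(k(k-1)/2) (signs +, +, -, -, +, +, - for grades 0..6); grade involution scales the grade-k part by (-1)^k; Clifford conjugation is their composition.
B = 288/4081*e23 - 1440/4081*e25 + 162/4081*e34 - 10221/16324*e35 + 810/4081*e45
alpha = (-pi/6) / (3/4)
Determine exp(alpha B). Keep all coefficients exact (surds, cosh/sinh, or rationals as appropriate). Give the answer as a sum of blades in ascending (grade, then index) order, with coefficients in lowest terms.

B^2 term by term: the squares give (288/4081)^2*(e23)^2 + (-1440/4081)^2*(e25)^2 + (162/4081)^2*(e34)^2 + (-10221/16324)^2*(e35)^2 + (810/4081)^2*(e45)^2 = 82944/16654561*(-1) + 2073600/16654561*(-1) + 26244/16654561*(-1) + 104468841/266472976*(-1) + 656100/16654561*(-1) = -9/16 (each basis 2-blade squares to minus the product of its generators' squares); cross terms between blades sharing an index anticommute and cancel; the commuting (index-disjoint) pairs give grade-4 terms 2*c*c'*(blade product), which cancel blade by blade — e2345: 466560/16654561 - 466560/16654561 = 0 — confirming B is simple. So B^2 = -9/16.
B^2 = -9/16 — since the square is negative, the closed form is circular: l = 3/4, alpha*l = -pi/6, so exp(alpha B) = cos(-pi/6) + (sin(-pi/6)/(3/4))*B = sqrt(3)/2 + (-2/3)*B.
Answer: sqrt(3)/2 - 192/4081*e23 + 960/4081*e25 - 108/4081*e34 + 3407/8162*e35 - 540/4081*e45
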